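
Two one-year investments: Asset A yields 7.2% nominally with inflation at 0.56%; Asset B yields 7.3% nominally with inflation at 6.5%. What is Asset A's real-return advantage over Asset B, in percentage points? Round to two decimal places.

Asset A real return: 1.072/1.0056 − 1 = 6.603%.
Asset B real return: 1.073/1.065 − 1 = 0.751%.
Difference: 6.603 − 0.751 = 5.852 pp.

5.85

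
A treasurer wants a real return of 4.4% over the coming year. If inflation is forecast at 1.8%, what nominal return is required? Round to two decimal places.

By the Fisher equation, 1 + r_nom = (1 + 4.4%)(1 + 1.8%) = 1.044 × 1.018 = 1.062792.
So r_nom = 6.2792%.

6.28%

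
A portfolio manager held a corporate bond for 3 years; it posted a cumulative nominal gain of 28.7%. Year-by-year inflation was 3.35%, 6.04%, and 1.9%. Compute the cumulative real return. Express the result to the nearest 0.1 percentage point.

Cumulative inflation factor: 1.0335 × 1.0604 × 1.019 ≈ 1.11675.
Nominal growth factor: 1.28700. Real growth factor = 1.28700 / 1.11675 ≈ 1.15246.
Total real return ≈ 15.2455%.

15.2%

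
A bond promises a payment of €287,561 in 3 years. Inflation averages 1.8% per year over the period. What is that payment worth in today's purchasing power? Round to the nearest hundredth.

Price-level factor over 3 years: (1 + 1.8%)^3 = 1.054977832.
Purchasing power today: €287,561 divided by that factor.

€272,575.40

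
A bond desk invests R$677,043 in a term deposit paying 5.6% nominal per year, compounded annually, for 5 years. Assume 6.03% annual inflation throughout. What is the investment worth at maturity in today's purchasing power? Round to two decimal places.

Nominal value at maturity: R$677,043 × (1 + 5.6%)^5 ≈ R$889,069.77.
Price-level factor over 5 years: (1 + 6.03%)^5 ≈ 1.3401203653.
The maturity value deflated by that factor is the answer in today's purchasing power.

R$663,425.31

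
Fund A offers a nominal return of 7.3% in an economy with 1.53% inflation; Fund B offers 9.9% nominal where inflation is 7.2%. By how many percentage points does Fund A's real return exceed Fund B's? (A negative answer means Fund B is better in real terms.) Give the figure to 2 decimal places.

3.16

Fund A real return: 1.073/1.0153 − 1 = 5.683%.
Fund B real return: 1.099/1.072 − 1 = 2.519%.
Difference: 5.683 − 2.519 = 3.164 pp.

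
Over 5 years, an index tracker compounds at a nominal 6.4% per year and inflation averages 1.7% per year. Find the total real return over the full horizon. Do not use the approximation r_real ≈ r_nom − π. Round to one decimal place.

The annual real rate is (1+6.4%)/(1+1.7%) − 1 = 4.6214%.
Compounded over 5 years: (1 + 0.046214)^5 − 1 ≈ 0.25344.

25.3%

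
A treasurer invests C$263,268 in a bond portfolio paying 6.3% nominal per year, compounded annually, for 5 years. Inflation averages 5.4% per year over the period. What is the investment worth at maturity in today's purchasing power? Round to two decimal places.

C$274,701.70

Nominal value at maturity: C$263,268 × (1 + 6.3%)^5 ≈ C$357,325.82.
Price-level factor over 5 years: (1 + 5.4%)^5 ≈ 1.3007776144.
Dividing the nominal maturity value by the price-level factor gives the value in today's money.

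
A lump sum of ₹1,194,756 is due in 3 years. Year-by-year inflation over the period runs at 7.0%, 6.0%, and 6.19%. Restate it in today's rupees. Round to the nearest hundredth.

Price-level factor over 3 years: 1.070 × 1.060 × 1.0619 = 1.20440698.
Purchasing power today: ₹1,194,756 divided by that factor.

₹991,986.94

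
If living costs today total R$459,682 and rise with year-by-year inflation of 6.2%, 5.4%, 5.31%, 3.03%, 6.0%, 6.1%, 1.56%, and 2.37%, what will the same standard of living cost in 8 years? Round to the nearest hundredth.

R$652,788.63

Cumulative price-level factor: 1.062 × 1.054 × 1.0531 × 1.0303 × 1.060 × 1.061 × 1.0156 × 1.0237 ≈ 1.4200874353.
The nominal amount required is R$459,682 scaled up by that factor.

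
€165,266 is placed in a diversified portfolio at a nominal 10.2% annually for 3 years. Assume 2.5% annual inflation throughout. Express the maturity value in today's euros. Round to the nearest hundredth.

€205,379.32

Nominal value at maturity: €165,266 × (1 + 10.2%)^3 ≈ €221,171.06.
Price-level factor over 3 years: (1 + 2.5%)^3 = 1.076890625.
Dividing the nominal maturity value by the price-level factor gives the value in today's money.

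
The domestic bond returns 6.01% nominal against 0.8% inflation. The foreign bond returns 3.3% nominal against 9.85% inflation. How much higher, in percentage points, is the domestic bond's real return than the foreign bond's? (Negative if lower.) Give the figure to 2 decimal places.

The domestic bond real return: 1.0601/1.008 − 1 = 5.169%.
The foreign bond real return: 1.033/1.0985 − 1 = -5.963%.
Difference: 5.169 − (-5.963) = 11.132 pp.

11.13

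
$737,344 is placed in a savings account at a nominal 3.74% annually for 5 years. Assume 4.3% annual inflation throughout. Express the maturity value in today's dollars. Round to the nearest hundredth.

Nominal value at maturity: $737,344 × (1 + 3.74%)^5 ≈ $885,934.00.
Price-level factor over 5 years: (1 + 4.3%)^5 ≈ 1.2343023110.
The maturity value deflated by that factor is the answer in today's purchasing power.

$717,760.95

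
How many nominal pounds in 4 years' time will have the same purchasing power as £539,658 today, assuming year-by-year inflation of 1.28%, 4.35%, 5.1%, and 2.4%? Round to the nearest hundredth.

£613,814.92

Cumulative price-level factor: 1.0128 × 1.0435 × 1.051 × 1.024 ≈ 1.1374146527.
The nominal amount required is £539,658 scaled up by that factor.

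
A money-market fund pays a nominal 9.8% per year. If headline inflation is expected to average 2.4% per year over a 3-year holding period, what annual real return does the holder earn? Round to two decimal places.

7.23%

With constant rates the annual real return is the same each year: (1+9.8%)/(1+2.4%) − 1 = 0.07227.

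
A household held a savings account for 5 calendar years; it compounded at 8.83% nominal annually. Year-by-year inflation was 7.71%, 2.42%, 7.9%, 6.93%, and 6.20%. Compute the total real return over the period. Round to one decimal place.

Cumulative inflation factor: 1.0771 × 1.0242 × 1.079 × 1.0693 × 1.0620 ≈ 1.35172.
Nominal growth factor: 1.52666. Real growth factor = 1.52666 / 1.35172 ≈ 1.12942.
Total real return ≈ 12.9424%.

12.9%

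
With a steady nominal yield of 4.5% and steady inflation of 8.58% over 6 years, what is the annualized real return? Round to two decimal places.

With constant rates the annual real return is the same each year: (1+4.5%)/(1+8.58%) − 1 = -0.03758.

-3.76%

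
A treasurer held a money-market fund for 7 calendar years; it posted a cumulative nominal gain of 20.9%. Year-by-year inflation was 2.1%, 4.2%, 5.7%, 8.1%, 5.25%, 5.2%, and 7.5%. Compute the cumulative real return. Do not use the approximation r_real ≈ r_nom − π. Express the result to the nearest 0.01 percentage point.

Cumulative inflation factor: 1.021 × 1.042 × 1.057 × 1.081 × 1.0525 × 1.052 × 1.075 ≈ 1.44691.
Nominal growth factor: 1.20900. Real growth factor = 1.20900 / 1.44691 ≈ 0.83558.
Total real return ≈ -16.4424%.

-16.44%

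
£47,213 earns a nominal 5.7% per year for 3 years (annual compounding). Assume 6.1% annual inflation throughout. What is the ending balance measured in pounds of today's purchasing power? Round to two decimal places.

Nominal value at maturity: £47,213 × (1 + 5.7%)^3 ≈ £55,755.35.
Price-level factor over 3 years: (1 + 6.1%)^3 = 1.194389981.
The maturity value deflated by that factor is the answer in today's purchasing power.

£46,681.03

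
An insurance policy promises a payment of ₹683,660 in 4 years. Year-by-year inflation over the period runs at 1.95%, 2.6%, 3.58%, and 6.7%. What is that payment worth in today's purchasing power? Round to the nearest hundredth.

Price-level factor over 4 years: 1.0195 × 1.026 × 1.0358 × 1.067 ≈ 1.1560454720.
Purchasing power today: ₹683,660 divided by that factor.

₹591,378.12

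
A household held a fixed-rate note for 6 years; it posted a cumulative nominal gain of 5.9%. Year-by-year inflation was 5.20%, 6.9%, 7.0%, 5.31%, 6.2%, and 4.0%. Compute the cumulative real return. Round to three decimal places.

-24.336%

Cumulative inflation factor: 1.0520 × 1.069 × 1.070 × 1.0531 × 1.062 × 1.040 ≈ 1.39960.
Nominal growth factor: 1.05900. Real growth factor = 1.05900 / 1.39960 ≈ 0.75664.
Total real return ≈ -24.3357%.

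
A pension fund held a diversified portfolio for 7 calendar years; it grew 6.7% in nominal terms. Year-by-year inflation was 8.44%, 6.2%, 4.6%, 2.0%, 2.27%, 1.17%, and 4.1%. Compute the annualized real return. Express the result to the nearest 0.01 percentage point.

-3.03%

Cumulative inflation factor: 1.0844 × 1.062 × 1.046 × 1.020 × 1.0227 × 1.0117 × 1.041 ≈ 1.32342.
Nominal growth factor: 1.06700. Real growth factor = 1.06700 / 1.32342 ≈ 0.80625.
Annualized: 0.80625^(1/7) − 1 ≈ -0.03030.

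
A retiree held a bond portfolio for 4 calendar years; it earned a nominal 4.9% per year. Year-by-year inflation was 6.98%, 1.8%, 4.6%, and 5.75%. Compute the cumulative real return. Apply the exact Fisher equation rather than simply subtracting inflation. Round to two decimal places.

Cumulative inflation factor: 1.0698 × 1.018 × 1.046 × 1.0575 ≈ 1.20465.
Nominal growth factor: 1.21088. Real growth factor = 1.21088 / 1.20465 ≈ 1.00517.
Total real return ≈ 0.5170%.

0.52%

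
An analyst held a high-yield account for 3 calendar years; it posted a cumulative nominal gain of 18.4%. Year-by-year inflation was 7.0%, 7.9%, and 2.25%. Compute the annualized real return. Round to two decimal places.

0.10%

Cumulative inflation factor: 1.070 × 1.079 × 1.0225 ≈ 1.18051.
Nominal growth factor: 1.18400. Real growth factor = 1.18400 / 1.18051 ≈ 1.00296.
Annualized: 1.00296^(1/3) − 1 ≈ 0.00099.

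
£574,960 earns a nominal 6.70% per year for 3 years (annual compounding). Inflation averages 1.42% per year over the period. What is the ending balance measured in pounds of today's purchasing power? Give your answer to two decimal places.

£669,514.63

Nominal value at maturity: £574,960 × (1 + 6.70%)^3 ≈ £698,442.87.
Price-level factor over 3 years: (1 + 1.42%)^3 ≈ 1.0432077833.
Dividing the nominal maturity value by the price-level factor gives the value in today's money.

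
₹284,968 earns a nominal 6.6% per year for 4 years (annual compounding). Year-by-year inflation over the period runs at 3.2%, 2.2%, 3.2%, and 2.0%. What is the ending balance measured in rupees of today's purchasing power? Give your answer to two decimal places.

Nominal value at maturity: ₹284,968 × (1 + 6.6%)^4 ≈ ₹367,980.59.
Price-level factor over 4 years: 1.032 × 1.022 × 1.032 × 1.020 ≈ 1.1102236186.
The maturity value deflated by that factor is the answer in today's purchasing power.

₹331,447.27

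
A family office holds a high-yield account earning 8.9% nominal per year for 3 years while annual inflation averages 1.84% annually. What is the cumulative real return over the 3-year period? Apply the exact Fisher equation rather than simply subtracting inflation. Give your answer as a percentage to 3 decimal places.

The annual real rate is (1+8.9%)/(1+1.84%) − 1 = 6.9324%.
Compounded over 3 years: (1 + 0.069324)^3 − 1 ≈ 0.22272.

22.272%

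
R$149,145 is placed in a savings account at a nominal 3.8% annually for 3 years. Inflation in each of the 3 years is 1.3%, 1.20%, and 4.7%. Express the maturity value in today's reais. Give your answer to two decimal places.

R$155,404.69

Nominal value at maturity: R$149,145 × (1 + 3.8%)^3 ≈ R$166,801.81.
Price-level factor over 3 years: 1.013 × 1.0120 × 1.047 = 1.073338332.
The maturity value deflated by that factor is the answer in today's purchasing power.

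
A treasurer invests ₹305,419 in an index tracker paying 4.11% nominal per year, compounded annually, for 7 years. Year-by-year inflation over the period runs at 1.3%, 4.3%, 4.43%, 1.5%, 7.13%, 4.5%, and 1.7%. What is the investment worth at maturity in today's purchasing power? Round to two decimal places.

₹317,548.27

Nominal value at maturity: ₹305,419 × (1 + 4.11%)^7 ≈ ₹404,895.71.
Price-level factor over 7 years: 1.013 × 1.043 × 1.0443 × 1.015 × 1.0713 × 1.045 × 1.017 ≈ 1.2750682225.
Dividing the nominal maturity value by the price-level factor gives the value in today's money.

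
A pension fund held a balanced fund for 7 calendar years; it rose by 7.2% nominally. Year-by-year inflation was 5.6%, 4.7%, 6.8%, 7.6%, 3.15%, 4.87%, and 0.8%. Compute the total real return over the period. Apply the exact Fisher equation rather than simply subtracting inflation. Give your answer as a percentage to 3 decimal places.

-22.622%

Cumulative inflation factor: 1.056 × 1.047 × 1.068 × 1.076 × 1.0315 × 1.0487 × 1.008 ≈ 1.38540.
Nominal growth factor: 1.07200. Real growth factor = 1.07200 / 1.38540 ≈ 0.77378.
Total real return ≈ -22.6216%.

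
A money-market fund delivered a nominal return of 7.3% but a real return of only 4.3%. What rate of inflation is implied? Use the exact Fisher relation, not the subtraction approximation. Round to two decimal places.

2.88%

From (1+r_nom) = (1+r_real)(1+π), we get 1+π = (1 + 7.3%)/(1 + 4.3%) = 1.073/1.043 ≈ 1.02876.
So π ≈ 2.8763%.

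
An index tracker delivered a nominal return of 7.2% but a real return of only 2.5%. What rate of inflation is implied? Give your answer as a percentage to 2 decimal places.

4.59%

From (1+r_nom) = (1+r_real)(1+π), we get 1+π = (1 + 7.2%)/(1 + 2.5%) = 1.072/1.025 ≈ 1.04585.
So π ≈ 4.5854%.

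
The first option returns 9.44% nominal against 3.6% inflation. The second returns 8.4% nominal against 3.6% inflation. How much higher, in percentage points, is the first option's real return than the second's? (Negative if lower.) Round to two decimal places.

1.00

The first option real return: 1.0944/1.036 − 1 = 5.637%.
The second real return: 1.084/1.036 − 1 = 4.633%.
Difference: 5.637 − 4.633 = 1.004 pp.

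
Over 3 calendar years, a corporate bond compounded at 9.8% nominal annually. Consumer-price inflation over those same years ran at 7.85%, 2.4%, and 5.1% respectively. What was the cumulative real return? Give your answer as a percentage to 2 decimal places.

Cumulative inflation factor: 1.0785 × 1.024 × 1.051 ≈ 1.16071.
Nominal growth factor: 1.32375. Real growth factor = 1.32375 / 1.16071 ≈ 1.14047.
Total real return ≈ 14.0471%.

14.05%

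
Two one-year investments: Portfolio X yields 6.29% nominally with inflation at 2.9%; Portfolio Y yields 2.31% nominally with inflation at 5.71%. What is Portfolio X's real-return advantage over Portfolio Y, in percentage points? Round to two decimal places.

Portfolio X real return: 1.0629/1.029 − 1 = 3.294%.
Portfolio Y real return: 1.0231/1.0571 − 1 = -3.216%.
Difference: 3.294 − (-3.216) = 6.510 pp.

6.51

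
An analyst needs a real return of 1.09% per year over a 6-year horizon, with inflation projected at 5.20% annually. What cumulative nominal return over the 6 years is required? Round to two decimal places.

Required annual nominal rate: (1+1.09%)(1+5.20%) − 1 = 6.34668%.
Cumulative over 6 years: (1 + 0.0634668)^6 − 1 ≈ 0.44658.

44.66%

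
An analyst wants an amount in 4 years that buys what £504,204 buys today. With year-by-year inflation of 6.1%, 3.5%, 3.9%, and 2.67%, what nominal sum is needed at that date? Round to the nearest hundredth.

£590,637.65

Cumulative price-level factor: 1.061 × 1.035 × 1.039 × 1.0267 ≈ 1.1714259575.
The nominal amount required is £504,204 scaled up by that factor.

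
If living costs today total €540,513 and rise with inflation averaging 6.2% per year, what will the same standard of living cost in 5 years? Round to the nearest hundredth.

€730,177.97

Cumulative price-level factor: (1+6.2%)^5 ≈ 1.3508980778.
The nominal amount required is €540,513 scaled up by that factor.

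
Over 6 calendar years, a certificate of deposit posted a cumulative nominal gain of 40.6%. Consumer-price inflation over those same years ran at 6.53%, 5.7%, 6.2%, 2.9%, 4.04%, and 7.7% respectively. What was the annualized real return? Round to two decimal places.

0.33%

Cumulative inflation factor: 1.0653 × 1.057 × 1.062 × 1.029 × 1.0404 × 1.077 ≈ 1.37881.
Nominal growth factor: 1.40600. Real growth factor = 1.40600 / 1.37881 ≈ 1.01972.
Annualized: 1.01972^(1/6) − 1 ≈ 0.00326.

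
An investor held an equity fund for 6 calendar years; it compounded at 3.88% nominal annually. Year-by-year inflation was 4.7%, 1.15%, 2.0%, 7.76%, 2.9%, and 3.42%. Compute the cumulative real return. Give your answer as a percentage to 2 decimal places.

Cumulative inflation factor: 1.047 × 1.0115 × 1.020 × 1.0776 × 1.029 × 1.0342 ≈ 1.23877.
Nominal growth factor: 1.25658. Real growth factor = 1.25658 / 1.23877 ≈ 1.01438.
Total real return ≈ 1.4382%.

1.44%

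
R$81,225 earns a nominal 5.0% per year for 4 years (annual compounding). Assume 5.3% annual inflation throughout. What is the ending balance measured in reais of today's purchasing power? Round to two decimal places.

R$80,303.31

Nominal value at maturity: R$81,225 × (1 + 5.0%)^4 ≈ R$98,729.50.
Price-level factor over 4 years: (1 + 5.3%)^4 ≈ 1.2294573985.
Dividing the nominal maturity value by the price-level factor gives the value in today's money.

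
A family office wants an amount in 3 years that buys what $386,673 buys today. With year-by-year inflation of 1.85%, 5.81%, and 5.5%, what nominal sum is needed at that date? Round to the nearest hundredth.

Cumulative price-level factor: 1.0185 × 1.0581 × 1.055 ≈ 1.1369469668.
Multiplying $386,673 by the price-level factor gives the future nominal sum.

$439,626.69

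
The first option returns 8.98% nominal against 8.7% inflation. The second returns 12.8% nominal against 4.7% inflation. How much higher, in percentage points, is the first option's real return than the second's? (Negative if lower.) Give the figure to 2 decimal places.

-7.48

The first option real return: 1.0898/1.087 − 1 = 0.258%.
The second real return: 1.128/1.047 − 1 = 7.736%.
Difference: 0.258 − 7.736 = -7.478 pp.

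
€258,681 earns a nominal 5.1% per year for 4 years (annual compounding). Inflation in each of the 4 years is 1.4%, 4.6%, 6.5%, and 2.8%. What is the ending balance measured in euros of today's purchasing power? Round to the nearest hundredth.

Nominal value at maturity: €258,681 × (1 + 5.1%)^4 ≈ €315,627.91.
Price-level factor over 4 years: 1.014 × 1.046 × 1.065 × 1.028 ≈ 1.1612142641.
Dividing the nominal maturity value by the price-level factor gives the value in today's money.

€271,808.50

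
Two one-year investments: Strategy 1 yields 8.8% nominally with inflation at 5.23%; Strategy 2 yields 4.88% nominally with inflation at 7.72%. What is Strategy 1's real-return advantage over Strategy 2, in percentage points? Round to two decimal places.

6.03

Strategy 1 real return: 1.088/1.0523 − 1 = 3.393%.
Strategy 2 real return: 1.0488/1.0772 − 1 = -2.636%.
Difference: 3.393 − (-2.636) = 6.029 pp.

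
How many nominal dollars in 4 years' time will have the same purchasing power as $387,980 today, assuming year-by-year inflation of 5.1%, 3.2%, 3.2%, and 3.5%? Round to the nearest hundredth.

Cumulative price-level factor: 1.051 × 1.032 × 1.032 × 1.035 ≈ 1.1585171318.
Multiplying $387,980 by the price-level factor gives the future nominal sum.

$449,481.48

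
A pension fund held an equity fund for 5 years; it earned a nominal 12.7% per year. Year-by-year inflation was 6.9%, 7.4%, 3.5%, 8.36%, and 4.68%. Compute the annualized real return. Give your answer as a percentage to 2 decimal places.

6.17%

Cumulative inflation factor: 1.069 × 1.074 × 1.035 × 1.0836 × 1.0468 ≈ 1.34789.
Nominal growth factor: 1.81811. Real growth factor = 1.81811 / 1.34789 ≈ 1.34885.
Annualized: 1.34885^(1/5) − 1 ≈ 0.06168.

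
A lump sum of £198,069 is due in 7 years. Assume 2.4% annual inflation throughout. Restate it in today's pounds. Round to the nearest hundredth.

Price-level factor over 7 years: (1 + 2.4%)^7 ≈ 1.1805916207.
Purchasing power today: £198,069 divided by that factor.

£167,770.97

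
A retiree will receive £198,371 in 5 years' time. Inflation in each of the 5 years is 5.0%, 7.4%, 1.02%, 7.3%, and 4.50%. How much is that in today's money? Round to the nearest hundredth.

£155,296.34

Price-level factor over 5 years: 1.050 × 1.074 × 1.0102 × 1.073 × 1.0450 ≈ 1.2773707201.
Purchasing power today: £198,371 divided by that factor.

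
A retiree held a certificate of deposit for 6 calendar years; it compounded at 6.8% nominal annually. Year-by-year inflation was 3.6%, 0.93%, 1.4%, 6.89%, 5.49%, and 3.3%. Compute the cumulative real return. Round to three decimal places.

20.160%

Cumulative inflation factor: 1.036 × 1.0093 × 1.014 × 1.0689 × 1.0549 × 1.033 ≈ 1.23500.
Nominal growth factor: 1.48398. Real growth factor = 1.48398 / 1.23500 ≈ 1.20160.
Total real return ≈ 20.1603%.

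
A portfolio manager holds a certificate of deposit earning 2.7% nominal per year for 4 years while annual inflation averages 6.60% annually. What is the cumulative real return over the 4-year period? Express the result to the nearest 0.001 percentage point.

-13.850%

The annual real rate is (1+2.7%)/(1+6.60%) − 1 = -3.6585%.
Compounded over 4 years: (1 + -0.036585)^4 − 1 ≈ -0.13850.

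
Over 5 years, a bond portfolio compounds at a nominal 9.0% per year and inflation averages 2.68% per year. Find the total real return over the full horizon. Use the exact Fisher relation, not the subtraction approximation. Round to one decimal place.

The annual real rate is (1+9.0%)/(1+2.68%) − 1 = 6.1550%.
Compounded over 5 years: (1 + 0.061550)^5 − 1 ≈ 0.34804.

34.8%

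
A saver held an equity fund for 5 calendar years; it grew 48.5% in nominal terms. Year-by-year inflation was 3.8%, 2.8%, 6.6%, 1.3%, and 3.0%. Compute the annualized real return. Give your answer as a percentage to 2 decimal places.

4.58%

Cumulative inflation factor: 1.038 × 1.028 × 1.066 × 1.013 × 1.030 ≈ 1.18685.
Nominal growth factor: 1.48500. Real growth factor = 1.48500 / 1.18685 ≈ 1.25122.
Annualized: 1.25122^(1/5) − 1 ≈ 0.04584.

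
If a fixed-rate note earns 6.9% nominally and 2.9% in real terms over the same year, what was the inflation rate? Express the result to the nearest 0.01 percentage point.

3.89%

From (1+r_nom) = (1+r_real)(1+π), we get 1+π = (1 + 6.9%)/(1 + 2.9%) = 1.069/1.029 ≈ 1.03887.
So π ≈ 3.8873%.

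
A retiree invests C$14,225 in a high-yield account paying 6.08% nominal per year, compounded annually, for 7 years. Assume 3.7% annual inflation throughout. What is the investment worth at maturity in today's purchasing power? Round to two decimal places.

Nominal value at maturity: C$14,225 × (1 + 6.08%)^7 ≈ C$21,502.40.
Price-level factor over 7 years: (1 + 3.7%)^7 ≈ 1.2895889249.
Dividing the nominal maturity value by the price-level factor gives the value in today's money.

C$16,673.84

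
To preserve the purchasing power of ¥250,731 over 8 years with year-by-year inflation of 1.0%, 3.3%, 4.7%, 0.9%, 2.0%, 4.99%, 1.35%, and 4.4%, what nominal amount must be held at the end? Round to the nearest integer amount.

¥313,141

Cumulative price-level factor: 1.010 × 1.033 × 1.047 × 1.009 × 1.020 × 1.0499 × 1.0135 × 1.044 ≈ 1.2489121838.
Multiplying ¥250,731 by the price-level factor gives the future nominal sum.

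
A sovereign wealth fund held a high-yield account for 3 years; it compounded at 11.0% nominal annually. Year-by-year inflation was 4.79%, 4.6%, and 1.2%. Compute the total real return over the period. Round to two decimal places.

23.29%

Cumulative inflation factor: 1.0479 × 1.046 × 1.012 ≈ 1.10926.
Nominal growth factor: 1.36763. Real growth factor = 1.36763 / 1.10926 ≈ 1.23293.
Total real return ≈ 23.2926%.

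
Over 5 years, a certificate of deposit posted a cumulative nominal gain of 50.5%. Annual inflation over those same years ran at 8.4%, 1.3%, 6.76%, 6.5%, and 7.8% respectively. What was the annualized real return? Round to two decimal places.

2.26%

Cumulative inflation factor: 1.084 × 1.013 × 1.0676 × 1.065 × 1.078 ≈ 1.34591.
Nominal growth factor: 1.50500. Real growth factor = 1.50500 / 1.34591 ≈ 1.11820.
Annualized: 1.11820^(1/5) − 1 ≈ 0.02260.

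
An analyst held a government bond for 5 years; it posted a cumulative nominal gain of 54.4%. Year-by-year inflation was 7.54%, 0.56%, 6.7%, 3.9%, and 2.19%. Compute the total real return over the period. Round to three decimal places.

26.027%

Cumulative inflation factor: 1.0754 × 1.0056 × 1.067 × 1.039 × 1.0219 ≈ 1.22513.
Nominal growth factor: 1.54400. Real growth factor = 1.54400 / 1.22513 ≈ 1.26027.
Total real return ≈ 26.0270%.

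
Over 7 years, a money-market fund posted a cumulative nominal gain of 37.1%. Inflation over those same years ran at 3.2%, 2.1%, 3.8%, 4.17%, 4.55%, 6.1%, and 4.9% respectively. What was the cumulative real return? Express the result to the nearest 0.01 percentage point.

3.41%

Cumulative inflation factor: 1.032 × 1.021 × 1.038 × 1.0417 × 1.0455 × 1.061 × 1.049 ≈ 1.32575.
Nominal growth factor: 1.37100. Real growth factor = 1.37100 / 1.32575 ≈ 1.03413.
Total real return ≈ 3.4135%.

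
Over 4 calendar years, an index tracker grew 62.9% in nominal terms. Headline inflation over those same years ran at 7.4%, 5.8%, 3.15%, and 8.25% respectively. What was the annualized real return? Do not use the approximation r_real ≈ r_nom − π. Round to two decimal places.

Cumulative inflation factor: 1.074 × 1.058 × 1.0315 × 1.0825 ≈ 1.26878.
Nominal growth factor: 1.62900. Real growth factor = 1.62900 / 1.26878 ≈ 1.28391.
Annualized: 1.28391^(1/4) − 1 ≈ 0.06447.

6.45%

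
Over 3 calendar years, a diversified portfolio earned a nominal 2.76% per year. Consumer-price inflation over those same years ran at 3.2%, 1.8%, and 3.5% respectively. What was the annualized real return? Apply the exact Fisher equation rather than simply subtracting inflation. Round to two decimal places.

-0.07%

Cumulative inflation factor: 1.032 × 1.018 × 1.035 ≈ 1.08735.
Nominal growth factor: 1.08511. Real growth factor = 1.08511 / 1.08735 ≈ 0.99794.
Annualized: 0.99794^(1/3) − 1 ≈ -0.00069.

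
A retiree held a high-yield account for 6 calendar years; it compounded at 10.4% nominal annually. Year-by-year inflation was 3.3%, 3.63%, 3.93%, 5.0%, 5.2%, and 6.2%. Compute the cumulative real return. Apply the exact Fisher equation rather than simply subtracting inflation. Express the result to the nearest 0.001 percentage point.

Cumulative inflation factor: 1.033 × 1.0363 × 1.0393 × 1.050 × 1.052 × 1.062 ≈ 1.30514.
Nominal growth factor: 1.81057. Real growth factor = 1.81057 / 1.30514 ≈ 1.38726.
Total real return ≈ 38.7261%.

38.726%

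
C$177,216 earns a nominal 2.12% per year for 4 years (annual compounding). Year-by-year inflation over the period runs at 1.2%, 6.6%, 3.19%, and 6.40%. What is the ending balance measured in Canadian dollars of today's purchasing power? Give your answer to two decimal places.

Nominal value at maturity: C$177,216 × (1 + 2.12%)^4 ≈ C$192,728.59.
Price-level factor over 4 years: 1.012 × 1.066 × 1.0319 × 1.0640 ≈ 1.1844506145.
Dividing the nominal maturity value by the price-level factor gives the value in today's money.

C$162,715.60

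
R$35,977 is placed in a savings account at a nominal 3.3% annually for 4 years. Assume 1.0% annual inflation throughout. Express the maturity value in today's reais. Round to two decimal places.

Nominal value at maturity: R$35,977 × (1 + 3.3%)^4 ≈ R$40,966.25.
Price-level factor over 4 years: (1 + 1.0%)^4 = 1.04060401.
Dividing the nominal maturity value by the price-level factor gives the value in today's money.

R$39,367.76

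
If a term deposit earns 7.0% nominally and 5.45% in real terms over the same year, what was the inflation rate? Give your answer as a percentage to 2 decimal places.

From (1+r_nom) = (1+r_real)(1+π), we get 1+π = (1 + 7.0%)/(1 + 5.45%) = 1.070/1.0545 ≈ 1.01470.
So π ≈ 1.4699%.

1.47%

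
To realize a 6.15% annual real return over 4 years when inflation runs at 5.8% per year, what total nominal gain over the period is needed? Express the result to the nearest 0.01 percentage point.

Required annual nominal rate: (1+6.15%)(1+5.8%) − 1 = 12.3067%.
Cumulative over 4 years: (1 + 0.123067)^4 − 1 ≈ 0.59083.

59.08%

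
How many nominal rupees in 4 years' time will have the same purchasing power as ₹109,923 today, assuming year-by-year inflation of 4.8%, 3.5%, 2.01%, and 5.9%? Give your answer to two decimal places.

₹128,803.87

Cumulative price-level factor: 1.048 × 1.035 × 1.0201 × 1.059 ≈ 1.1717645100.
The nominal amount required is ₹109,923 scaled up by that factor.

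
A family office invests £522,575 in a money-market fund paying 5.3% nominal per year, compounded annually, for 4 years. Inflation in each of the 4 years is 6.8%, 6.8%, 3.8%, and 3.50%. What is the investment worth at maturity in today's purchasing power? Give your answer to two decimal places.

£524,302.47

Nominal value at maturity: £522,575 × (1 + 5.3%)^4 ≈ £642,483.70.
Price-level factor over 4 years: 1.068 × 1.068 × 1.038 × 1.0350 ≈ 1.2254065819.
Dividing the nominal maturity value by the price-level factor gives the value in today's money.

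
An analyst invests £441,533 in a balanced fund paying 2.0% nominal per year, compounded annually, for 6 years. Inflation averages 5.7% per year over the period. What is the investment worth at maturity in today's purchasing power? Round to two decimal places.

£356,544.94

Nominal value at maturity: £441,533 × (1 + 2.0%)^6 ≈ £497,237.87.
Price-level factor over 6 years: (1 + 5.7%)^6 ≈ 1.3946008445.
Dividing the nominal maturity value by the price-level factor gives the value in today's money.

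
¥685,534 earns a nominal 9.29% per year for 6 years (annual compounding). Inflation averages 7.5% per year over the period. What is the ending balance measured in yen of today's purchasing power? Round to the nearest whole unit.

Nominal value at maturity: ¥685,534 × (1 + 9.29%)^6 ≈ ¥1,168,185.
Price-level factor over 6 years: (1 + 7.5%)^6 ≈ 1.5433015256.
The maturity value deflated by that factor is the answer in today's purchasing power.

¥756,939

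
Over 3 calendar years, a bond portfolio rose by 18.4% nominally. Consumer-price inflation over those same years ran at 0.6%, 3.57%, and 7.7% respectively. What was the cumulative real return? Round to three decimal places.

5.513%

Cumulative inflation factor: 1.006 × 1.0357 × 1.077 ≈ 1.12214.
Nominal growth factor: 1.18400. Real growth factor = 1.18400 / 1.12214 ≈ 1.05513.
Total real return ≈ 5.5125%.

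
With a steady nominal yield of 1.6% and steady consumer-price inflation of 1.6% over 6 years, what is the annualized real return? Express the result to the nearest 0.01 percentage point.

With constant rates the annual real return is the same each year: (1+1.6%)/(1+1.6%) − 1 = 0.00000.

0.00%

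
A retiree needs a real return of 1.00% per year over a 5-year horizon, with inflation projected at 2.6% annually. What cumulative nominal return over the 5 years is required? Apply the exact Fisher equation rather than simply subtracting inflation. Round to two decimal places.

19.49%

Required annual nominal rate: (1+1.00%)(1+2.6%) − 1 = 3.626%.
Cumulative over 5 years: (1 + 0.03626)^5 − 1 ≈ 0.19493.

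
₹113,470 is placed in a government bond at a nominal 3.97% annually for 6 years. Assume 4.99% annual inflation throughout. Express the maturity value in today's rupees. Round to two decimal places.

Nominal value at maturity: ₹113,470 × (1 + 3.97%)^6 ≈ ₹143,327.43.
Price-level factor over 6 years: (1 + 4.99%)^6 ≈ 1.3393300540.
The maturity value deflated by that factor is the answer in today's purchasing power.

₹107,014.27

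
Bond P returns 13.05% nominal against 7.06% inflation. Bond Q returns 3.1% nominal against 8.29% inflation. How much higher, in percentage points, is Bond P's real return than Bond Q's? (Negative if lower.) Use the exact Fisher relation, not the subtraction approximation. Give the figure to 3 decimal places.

10.388

Bond P real return: 1.1305/1.0706 − 1 = 5.5950%.
Bond Q real return: 1.031/1.0829 − 1 = -4.7927%.
Difference: 5.5950 − (-4.7927) = 10.3877 pp.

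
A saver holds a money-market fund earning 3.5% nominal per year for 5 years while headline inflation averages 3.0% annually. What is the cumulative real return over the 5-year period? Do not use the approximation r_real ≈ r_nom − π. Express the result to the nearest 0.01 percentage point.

The annual real rate is (1+3.5%)/(1+3.0%) − 1 = 0.4854%.
Compounded over 5 years: (1 + 0.004854)^5 − 1 ≈ 0.02451.

2.45%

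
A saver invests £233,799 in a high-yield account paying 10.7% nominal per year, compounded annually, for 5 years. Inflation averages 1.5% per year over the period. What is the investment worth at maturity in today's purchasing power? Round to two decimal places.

£360,786.72

Nominal value at maturity: £233,799 × (1 + 10.7%)^5 ≈ £388,669.76.
Price-level factor over 5 years: (1 + 1.5%)^5 ≈ 1.0772840039.
Dividing the nominal maturity value by the price-level factor gives the value in today's money.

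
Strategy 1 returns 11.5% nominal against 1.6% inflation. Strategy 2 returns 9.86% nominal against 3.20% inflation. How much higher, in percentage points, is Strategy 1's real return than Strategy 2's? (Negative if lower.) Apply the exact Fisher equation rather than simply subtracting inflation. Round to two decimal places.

3.29

Strategy 1 real return: 1.115/1.016 − 1 = 9.744%.
Strategy 2 real return: 1.0986/1.0320 − 1 = 6.453%.
Difference: 9.744 − 6.453 = 3.291 pp.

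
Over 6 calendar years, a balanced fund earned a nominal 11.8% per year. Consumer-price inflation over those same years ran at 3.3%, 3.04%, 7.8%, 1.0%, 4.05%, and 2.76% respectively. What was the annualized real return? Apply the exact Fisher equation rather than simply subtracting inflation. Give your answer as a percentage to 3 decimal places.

Cumulative inflation factor: 1.033 × 1.0304 × 1.078 × 1.010 × 1.0405 × 1.0276 ≈ 1.23912.
Nominal growth factor: 1.95277. Real growth factor = 1.95277 / 1.23912 ≈ 1.57594.
Annualized: 1.57594^(1/6) − 1 ≈ 0.07876.

7.876%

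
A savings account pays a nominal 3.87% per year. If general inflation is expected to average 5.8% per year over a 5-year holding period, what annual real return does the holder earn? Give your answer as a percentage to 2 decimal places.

With constant rates the annual real return is the same each year: (1+3.87%)/(1+5.8%) − 1 = -0.01824.

-1.82%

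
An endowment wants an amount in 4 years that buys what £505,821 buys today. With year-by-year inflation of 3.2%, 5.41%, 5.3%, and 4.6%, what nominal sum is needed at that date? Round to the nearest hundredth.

Cumulative price-level factor: 1.032 × 1.0541 × 1.053 × 1.046 ≈ 1.1981786213.
The nominal amount required is £505,821 scaled up by that factor.

£606,063.91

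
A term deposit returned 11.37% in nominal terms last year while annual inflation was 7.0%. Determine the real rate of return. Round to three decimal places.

Real return via the Fisher equation: (1 + 11.37%)/(1 + 7.0%) − 1 = 1.1137/1.070 − 1 ≈ 0.04084.

4.084%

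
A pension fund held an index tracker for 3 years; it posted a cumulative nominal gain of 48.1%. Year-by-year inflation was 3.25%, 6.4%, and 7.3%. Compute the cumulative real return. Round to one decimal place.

25.6%

Cumulative inflation factor: 1.0325 × 1.064 × 1.073 ≈ 1.17878.
Nominal growth factor: 1.48100. Real growth factor = 1.48100 / 1.17878 ≈ 1.25639.
Total real return ≈ 25.6388%.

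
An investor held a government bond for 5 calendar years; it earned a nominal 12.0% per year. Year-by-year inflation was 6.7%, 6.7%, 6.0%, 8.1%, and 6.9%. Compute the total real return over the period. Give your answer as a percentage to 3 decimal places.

26.372%

Cumulative inflation factor: 1.067 × 1.067 × 1.060 × 1.081 × 1.069 ≈ 1.39456.
Nominal growth factor: 1.76234. Real growth factor = 1.76234 / 1.39456 ≈ 1.26372.
Total real return ≈ 26.3723%.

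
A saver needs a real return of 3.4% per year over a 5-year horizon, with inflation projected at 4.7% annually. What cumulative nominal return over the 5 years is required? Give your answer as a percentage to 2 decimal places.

Required annual nominal rate: (1+3.4%)(1+4.7%) − 1 = 8.2598%.
Cumulative over 5 years: (1 + 0.082598)^5 − 1 ≈ 0.48709.

48.71%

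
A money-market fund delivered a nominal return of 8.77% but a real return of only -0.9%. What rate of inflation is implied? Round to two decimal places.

From (1+r_nom) = (1+r_real)(1+π), we get 1+π = (1 + 8.77%)/(1 − 0.9%) = 1.0877/0.991 ≈ 1.09758.
So π ≈ 9.7578%.

9.76%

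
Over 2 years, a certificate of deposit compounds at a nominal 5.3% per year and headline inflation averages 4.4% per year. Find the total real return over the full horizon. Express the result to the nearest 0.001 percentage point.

The annual real rate is (1+5.3%)/(1+4.4%) − 1 = 0.8621%.
Compounded over 2 years: (1 + 0.008621)^2 − 1 ≈ 0.01732.

1.732%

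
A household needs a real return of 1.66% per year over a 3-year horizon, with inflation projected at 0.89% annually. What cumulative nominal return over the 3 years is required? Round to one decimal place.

Required annual nominal rate: (1+1.66%)(1+0.89%) − 1 = 2.564774%.
Cumulative over 3 years: (1 + 0.02564774)^3 − 1 ≈ 0.07893.

7.9%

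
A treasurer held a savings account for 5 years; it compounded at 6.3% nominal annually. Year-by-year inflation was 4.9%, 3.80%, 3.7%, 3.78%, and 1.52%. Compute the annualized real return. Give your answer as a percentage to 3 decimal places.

Cumulative inflation factor: 1.049 × 1.0380 × 1.037 × 1.0378 × 1.0152 ≈ 1.18964.
Nominal growth factor: 1.35727. Real growth factor = 1.35727 / 1.18964 ≈ 1.14090.
Annualized: 1.14090^(1/5) − 1 ≈ 0.02671.

2.671%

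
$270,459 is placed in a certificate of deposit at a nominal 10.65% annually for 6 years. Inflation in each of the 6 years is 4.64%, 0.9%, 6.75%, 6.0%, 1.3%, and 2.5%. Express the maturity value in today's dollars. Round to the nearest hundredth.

$400,141.86

Nominal value at maturity: $270,459 × (1 + 10.65%)^6 ≈ $496,375.05.
Price-level factor over 6 years: 1.0464 × 1.009 × 1.0675 × 1.060 × 1.013 × 1.025 ≈ 1.2404976816.
The maturity value deflated by that factor is the answer in today's purchasing power.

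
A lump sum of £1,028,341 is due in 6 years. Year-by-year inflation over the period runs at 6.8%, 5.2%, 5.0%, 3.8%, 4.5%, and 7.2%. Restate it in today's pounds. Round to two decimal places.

£749,639.45

Price-level factor over 6 years: 1.068 × 1.052 × 1.050 × 1.038 × 1.045 × 1.072 ≈ 1.3717808028.
Purchasing power today: £1,028,341 divided by that factor.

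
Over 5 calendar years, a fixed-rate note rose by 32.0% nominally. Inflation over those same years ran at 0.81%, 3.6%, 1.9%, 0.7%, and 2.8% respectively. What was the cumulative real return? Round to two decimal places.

Cumulative inflation factor: 1.0081 × 1.036 × 1.019 × 1.007 × 1.028 ≈ 1.10169.
Nominal growth factor: 1.32000. Real growth factor = 1.32000 / 1.10169 ≈ 1.19816.
Total real return ≈ 19.8157%.

19.82%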